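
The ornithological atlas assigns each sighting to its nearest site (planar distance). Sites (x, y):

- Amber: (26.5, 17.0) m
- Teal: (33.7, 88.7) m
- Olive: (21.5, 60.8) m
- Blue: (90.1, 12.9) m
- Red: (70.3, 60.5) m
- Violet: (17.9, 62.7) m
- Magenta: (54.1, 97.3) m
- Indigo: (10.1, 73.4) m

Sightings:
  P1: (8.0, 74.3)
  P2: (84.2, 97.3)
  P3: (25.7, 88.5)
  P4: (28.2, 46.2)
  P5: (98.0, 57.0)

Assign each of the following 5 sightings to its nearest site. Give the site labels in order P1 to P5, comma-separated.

Indigo, Magenta, Teal, Olive, Red

P1 → Indigo (d²=5.22)
P2 → Magenta (d²=906.01)
P3 → Teal (d²=64.04)
P4 → Olive (d²=258.05)
P5 → Red (d²=779.54)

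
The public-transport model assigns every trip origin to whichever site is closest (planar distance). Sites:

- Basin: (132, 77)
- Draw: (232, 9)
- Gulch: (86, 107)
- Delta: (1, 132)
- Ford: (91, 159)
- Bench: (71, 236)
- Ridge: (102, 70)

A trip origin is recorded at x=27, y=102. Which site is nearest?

Squared distances to each site:
Basin: 11650.000; Draw: 50674.000; Gulch: 3506.000; Delta: 1576.000; Ford: 7345.000; Bench: 19892.000; Ridge: 6649.000.
Minimum at Delta.

Delta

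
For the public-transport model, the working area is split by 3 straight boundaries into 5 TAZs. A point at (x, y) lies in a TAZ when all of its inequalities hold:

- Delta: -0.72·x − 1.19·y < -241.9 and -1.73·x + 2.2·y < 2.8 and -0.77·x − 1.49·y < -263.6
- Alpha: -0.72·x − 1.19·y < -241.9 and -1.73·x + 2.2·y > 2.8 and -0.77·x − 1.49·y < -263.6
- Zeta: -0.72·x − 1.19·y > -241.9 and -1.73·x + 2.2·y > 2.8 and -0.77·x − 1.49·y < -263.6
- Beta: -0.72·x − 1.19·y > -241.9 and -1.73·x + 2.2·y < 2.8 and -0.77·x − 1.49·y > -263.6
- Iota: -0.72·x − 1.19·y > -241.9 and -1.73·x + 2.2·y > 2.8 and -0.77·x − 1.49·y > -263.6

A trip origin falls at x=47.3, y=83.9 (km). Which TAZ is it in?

-0.72·47.3 − 1.19·83.9 = -133.897, which is > -241.9
-1.73·47.3 + 2.2·83.9 = 102.751, which is > 2.8
-0.77·47.3 − 1.49·83.9 = -161.432, which is > -263.6
This sign pattern matches Iota.

Iota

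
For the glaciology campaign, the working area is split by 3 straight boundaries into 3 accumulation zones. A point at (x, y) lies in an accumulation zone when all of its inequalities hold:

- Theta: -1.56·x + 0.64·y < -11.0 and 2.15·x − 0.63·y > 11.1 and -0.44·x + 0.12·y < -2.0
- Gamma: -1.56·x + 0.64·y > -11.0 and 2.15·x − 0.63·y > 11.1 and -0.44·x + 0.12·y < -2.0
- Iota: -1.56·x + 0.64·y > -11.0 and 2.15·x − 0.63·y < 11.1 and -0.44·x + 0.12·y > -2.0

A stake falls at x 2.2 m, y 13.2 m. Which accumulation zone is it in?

-1.56·2.2 + 0.64·13.2 = 5.016, which is > -11.0
2.15·2.2 − 0.63·13.2 = -3.586, which is < 11.1
-0.44·2.2 + 0.12·13.2 = 0.616, which is > -2.0
This sign pattern matches Iota.

Iota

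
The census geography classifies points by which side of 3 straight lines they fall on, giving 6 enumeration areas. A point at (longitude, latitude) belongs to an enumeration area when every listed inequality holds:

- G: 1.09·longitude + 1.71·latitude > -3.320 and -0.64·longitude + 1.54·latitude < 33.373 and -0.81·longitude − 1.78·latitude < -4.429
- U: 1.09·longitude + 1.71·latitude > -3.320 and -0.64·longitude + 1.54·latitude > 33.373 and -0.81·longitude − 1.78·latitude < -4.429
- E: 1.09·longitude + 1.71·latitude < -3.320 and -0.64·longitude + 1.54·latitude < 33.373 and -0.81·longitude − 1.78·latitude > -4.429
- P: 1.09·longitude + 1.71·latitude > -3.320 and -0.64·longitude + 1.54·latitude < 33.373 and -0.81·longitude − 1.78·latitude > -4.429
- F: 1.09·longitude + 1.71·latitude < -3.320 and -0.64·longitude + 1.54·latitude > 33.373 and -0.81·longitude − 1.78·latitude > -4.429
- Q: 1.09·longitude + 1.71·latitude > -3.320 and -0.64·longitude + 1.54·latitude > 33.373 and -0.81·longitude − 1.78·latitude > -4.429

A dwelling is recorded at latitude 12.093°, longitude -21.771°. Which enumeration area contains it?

P

1.09·-21.771 + 1.71·12.093 = -3.051, which is > -3.320
-0.64·-21.771 + 1.54·12.093 = 32.557, which is < 33.373
-0.81·-21.771 − 1.78·12.093 = -3.891, which is > -4.429
This sign pattern matches P.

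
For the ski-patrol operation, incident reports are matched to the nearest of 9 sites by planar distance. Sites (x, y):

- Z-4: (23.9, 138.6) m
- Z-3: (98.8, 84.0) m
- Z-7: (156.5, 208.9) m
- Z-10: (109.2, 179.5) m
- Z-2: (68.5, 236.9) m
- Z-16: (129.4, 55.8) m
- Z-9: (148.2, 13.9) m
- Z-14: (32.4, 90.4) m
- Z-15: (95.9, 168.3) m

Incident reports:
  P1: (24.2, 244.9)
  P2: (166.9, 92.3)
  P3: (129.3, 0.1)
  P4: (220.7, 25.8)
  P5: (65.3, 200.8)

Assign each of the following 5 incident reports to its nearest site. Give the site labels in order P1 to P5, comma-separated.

Z-2, Z-16, Z-9, Z-9, Z-2

P1 → Z-2 (d²=2026.49)
P2 → Z-16 (d²=2738.50)
P3 → Z-9 (d²=547.65)
P4 → Z-9 (d²=5397.86)
P5 → Z-2 (d²=1313.45)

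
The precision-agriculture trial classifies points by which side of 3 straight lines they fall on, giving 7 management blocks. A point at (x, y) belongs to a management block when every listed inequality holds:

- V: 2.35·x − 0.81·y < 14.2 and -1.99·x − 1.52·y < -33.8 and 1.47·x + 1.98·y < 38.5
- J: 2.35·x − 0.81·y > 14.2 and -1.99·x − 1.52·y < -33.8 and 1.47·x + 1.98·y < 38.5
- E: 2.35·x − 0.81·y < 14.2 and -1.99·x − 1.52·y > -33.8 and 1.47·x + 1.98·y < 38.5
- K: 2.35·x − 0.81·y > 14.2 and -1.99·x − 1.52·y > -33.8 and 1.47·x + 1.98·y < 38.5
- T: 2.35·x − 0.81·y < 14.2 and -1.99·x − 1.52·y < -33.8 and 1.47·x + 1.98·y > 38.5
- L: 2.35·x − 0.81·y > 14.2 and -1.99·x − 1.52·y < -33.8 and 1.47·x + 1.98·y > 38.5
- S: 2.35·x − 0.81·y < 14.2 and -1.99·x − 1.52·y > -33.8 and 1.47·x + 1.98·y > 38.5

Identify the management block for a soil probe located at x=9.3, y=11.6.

V

2.35·9.3 − 0.81·11.6 = 12.459, which is < 14.2
-1.99·9.3 − 1.52·11.6 = -36.139, which is < -33.8
1.47·9.3 + 1.98·11.6 = 36.639, which is < 38.5
This sign pattern matches V.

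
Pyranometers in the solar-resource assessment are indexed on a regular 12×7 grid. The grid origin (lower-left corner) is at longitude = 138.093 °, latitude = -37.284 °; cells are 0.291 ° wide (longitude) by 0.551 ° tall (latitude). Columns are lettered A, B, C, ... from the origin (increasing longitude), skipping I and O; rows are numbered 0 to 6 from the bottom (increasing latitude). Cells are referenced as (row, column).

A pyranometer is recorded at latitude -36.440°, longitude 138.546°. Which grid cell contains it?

Column index: ⌊(138.546 − 138.093) / 0.291⌋ = ⌊1.557⌋ = 1 → column B
Row offset from origin: ⌊(-36.440 − -37.284) / 0.551⌋ = ⌊1.532⌋ = 1 → row 1

(1, B)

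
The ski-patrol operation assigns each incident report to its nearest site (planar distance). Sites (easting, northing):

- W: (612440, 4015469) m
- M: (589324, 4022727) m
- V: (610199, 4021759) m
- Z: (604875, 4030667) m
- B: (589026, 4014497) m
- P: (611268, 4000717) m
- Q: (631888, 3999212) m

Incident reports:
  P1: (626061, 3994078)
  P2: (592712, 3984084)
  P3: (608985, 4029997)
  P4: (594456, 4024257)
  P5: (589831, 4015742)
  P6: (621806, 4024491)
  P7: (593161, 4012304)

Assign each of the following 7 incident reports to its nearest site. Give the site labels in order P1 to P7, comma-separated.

P1 → Q (d²=60311885.00)
P2 → P (d²=620981825.00)
P3 → Z (d²=17341000.00)
P4 → M (d²=28678324.00)
P5 → B (d²=2198050.00)
P6 → V (d²=142186273.00)
P7 → B (d²=21907474.00)

Q, P, Z, M, B, V, B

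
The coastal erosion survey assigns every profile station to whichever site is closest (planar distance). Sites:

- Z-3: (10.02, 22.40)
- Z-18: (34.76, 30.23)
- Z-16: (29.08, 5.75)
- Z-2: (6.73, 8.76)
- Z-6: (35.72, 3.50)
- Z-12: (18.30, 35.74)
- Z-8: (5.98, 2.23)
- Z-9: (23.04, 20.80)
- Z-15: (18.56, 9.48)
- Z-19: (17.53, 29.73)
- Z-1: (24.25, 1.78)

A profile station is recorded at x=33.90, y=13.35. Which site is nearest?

Z-16

Squared distances to each site:
Z-3: 652.157; Z-18: 285.674; Z-16: 80.992; Z-2: 759.277; Z-6: 100.335; Z-12: 744.672; Z-8: 903.181; Z-9: 173.442; Z-15: 250.292; Z-19: 536.281; Z-1: 226.987.
Minimum at Z-16.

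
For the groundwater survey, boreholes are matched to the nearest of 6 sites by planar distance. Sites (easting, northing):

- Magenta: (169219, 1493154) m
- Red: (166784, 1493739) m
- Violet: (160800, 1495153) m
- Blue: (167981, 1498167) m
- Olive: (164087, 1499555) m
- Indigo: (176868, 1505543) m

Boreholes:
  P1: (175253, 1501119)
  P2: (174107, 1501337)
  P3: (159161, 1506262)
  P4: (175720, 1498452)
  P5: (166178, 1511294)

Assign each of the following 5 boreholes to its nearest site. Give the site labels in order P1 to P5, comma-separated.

P1 → Indigo (d²=22180001.00)
P2 → Indigo (d²=25313557.00)
P3 → Olive (d²=69249325.00)
P4 → Indigo (d²=51600185.00)
P5 → Olive (d²=142176402.00)

Indigo, Indigo, Olive, Indigo, Olive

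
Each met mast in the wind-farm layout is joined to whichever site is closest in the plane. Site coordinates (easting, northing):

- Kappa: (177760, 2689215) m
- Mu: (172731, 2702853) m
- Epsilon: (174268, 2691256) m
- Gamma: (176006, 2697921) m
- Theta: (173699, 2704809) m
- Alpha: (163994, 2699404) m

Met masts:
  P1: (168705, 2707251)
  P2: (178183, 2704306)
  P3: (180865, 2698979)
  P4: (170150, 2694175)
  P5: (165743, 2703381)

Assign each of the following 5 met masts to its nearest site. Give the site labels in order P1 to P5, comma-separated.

P1 → Theta (d²=30903400.00)
P2 → Theta (d²=20359265.00)
P3 → Gamma (d²=24729245.00)
P4 → Epsilon (d²=25478485.00)
P5 → Alpha (d²=18875530.00)

Theta, Theta, Gamma, Epsilon, Alpha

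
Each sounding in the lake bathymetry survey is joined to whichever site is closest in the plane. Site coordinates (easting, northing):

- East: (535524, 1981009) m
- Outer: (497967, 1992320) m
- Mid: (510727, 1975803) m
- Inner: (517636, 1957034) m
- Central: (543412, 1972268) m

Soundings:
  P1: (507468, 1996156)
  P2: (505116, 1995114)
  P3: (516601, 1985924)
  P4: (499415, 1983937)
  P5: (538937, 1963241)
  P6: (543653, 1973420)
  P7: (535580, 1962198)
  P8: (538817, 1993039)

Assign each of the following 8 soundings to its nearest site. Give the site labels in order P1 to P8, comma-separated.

P1 → Outer (d²=104983897.00)
P2 → Outer (d²=58914637.00)
P3 → Mid (d²=136938517.00)
P4 → Outer (d²=72371393.00)
P5 → Central (d²=101512354.00)
P6 → Central (d²=1385185.00)
P7 → Central (d²=162745124.00)
P8 → East (d²=155564749.00)

Outer, Outer, Mid, Outer, Central, Central, Central, East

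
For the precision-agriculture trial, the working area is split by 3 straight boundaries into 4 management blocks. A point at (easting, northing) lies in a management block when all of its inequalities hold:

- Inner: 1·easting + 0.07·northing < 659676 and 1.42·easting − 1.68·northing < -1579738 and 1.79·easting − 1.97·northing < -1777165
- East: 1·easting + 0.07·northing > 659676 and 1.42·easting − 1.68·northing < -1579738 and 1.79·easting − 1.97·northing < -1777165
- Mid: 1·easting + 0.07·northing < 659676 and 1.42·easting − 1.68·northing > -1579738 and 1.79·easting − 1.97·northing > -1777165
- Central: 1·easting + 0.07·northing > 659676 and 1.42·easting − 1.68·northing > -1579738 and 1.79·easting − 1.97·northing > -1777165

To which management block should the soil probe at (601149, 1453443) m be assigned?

East

1·601149 + 0.07·1453443 = 702890.010, which is > 659676
1.42·601149 − 1.68·1453443 = -1588152.660, which is < -1579738
1.79·601149 − 1.97·1453443 = -1787226.000, which is < -1777165
This sign pattern matches East.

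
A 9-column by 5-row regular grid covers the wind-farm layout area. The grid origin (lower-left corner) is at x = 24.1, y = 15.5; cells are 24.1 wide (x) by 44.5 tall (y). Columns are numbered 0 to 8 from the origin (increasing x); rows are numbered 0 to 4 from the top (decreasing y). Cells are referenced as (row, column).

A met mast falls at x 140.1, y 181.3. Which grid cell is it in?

Column index: ⌊(140.1 − 24.1) / 24.1⌋ = ⌊4.813⌋ = 4
Row offset from origin: ⌊(181.3 − 15.5) / 44.5⌋ = ⌊3.726⌋ = 3 → row 1 (counted from top)

(1, 4)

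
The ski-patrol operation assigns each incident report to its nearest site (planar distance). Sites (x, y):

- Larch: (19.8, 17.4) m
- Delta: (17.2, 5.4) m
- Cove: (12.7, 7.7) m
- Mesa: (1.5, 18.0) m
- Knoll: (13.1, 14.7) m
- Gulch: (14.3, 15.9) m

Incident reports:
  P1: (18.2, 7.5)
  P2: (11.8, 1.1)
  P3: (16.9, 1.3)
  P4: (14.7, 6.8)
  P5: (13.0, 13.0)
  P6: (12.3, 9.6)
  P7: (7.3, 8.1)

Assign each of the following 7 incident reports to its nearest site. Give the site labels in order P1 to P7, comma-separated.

P1 → Delta (d²=5.41)
P2 → Cove (d²=44.37)
P3 → Delta (d²=16.90)
P4 → Cove (d²=4.81)
P5 → Knoll (d²=2.90)
P6 → Cove (d²=3.77)
P7 → Cove (d²=29.32)

Delta, Cove, Delta, Cove, Knoll, Cove, Cove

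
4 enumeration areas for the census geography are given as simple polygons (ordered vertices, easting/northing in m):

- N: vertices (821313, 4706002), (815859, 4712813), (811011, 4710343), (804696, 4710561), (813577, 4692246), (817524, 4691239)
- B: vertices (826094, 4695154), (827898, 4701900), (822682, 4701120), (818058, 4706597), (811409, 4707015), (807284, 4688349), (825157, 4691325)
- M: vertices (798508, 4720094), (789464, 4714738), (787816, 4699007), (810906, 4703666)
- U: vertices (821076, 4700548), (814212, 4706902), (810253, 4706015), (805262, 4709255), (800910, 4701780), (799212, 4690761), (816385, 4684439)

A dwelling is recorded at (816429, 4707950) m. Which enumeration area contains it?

N

Cast a ray rightward from (816429, 4707950). For each polygon, the edges (by vertex number in listed order) whose endpoints lie on opposite sides of northing = 4707950, where each meets that height, and whether that is right or left of the point:
N: 1–2 at easting≈819753.1 (right), 4–5 at easting≈805962.1 (left) → 1 crossing.
B: no edge straddles that height → 0 crossings.
M: 2–3 at easting≈788752.9 (left), 4–1 at easting≈807672.9 (left) → 0 crossings.
U: 3–4 at easting≈807272.3 (left), 4–5 at easting≈804502.2 (left) → 0 crossings.
Only N has an odd count, so the point is inside N.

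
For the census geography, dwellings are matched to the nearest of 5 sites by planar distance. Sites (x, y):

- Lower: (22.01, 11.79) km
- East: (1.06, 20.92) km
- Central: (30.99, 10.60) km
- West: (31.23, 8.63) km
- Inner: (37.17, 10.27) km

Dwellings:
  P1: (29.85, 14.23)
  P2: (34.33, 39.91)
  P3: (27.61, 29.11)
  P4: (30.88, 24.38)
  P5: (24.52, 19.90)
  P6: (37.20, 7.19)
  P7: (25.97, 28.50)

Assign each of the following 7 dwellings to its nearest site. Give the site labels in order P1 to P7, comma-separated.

P1 → Central (d²=14.48)
P2 → Central (d²=870.23)
P3 → Lower (d²=331.34)
P4 → Central (d²=189.90)
P5 → Lower (d²=72.07)
P6 → Inner (d²=9.49)
P7 → Lower (d²=294.91)

Central, Central, Lower, Central, Lower, Inner, Lower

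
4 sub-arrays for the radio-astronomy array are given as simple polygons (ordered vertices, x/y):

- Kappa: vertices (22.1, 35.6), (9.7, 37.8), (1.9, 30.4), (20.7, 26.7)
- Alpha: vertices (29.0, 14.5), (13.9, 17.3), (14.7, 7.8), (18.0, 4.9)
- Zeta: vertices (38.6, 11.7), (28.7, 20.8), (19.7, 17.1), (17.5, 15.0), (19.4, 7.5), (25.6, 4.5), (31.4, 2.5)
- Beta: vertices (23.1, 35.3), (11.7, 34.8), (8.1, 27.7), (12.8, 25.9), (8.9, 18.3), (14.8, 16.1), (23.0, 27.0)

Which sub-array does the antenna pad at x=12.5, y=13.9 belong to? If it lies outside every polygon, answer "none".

none

Cast a ray rightward from (12.5, 13.9). For each polygon, the edges (by vertex number in listed order) whose endpoints lie on opposite sides of y = 13.9, where each meets that height, and whether that is right or left of the point:
Kappa: no edge straddles that height → 0 crossings.
Alpha: 2–3 at x≈14.19 (right), 4–1 at x≈28.31 (right) → 2 crossings.
Zeta: 1–2 at x≈36.21 (right), 4–5 at x≈17.78 (right) → 2 crossings.
Beta: no edge straddles that height → 0 crossings.
All counts are even, so the point lies outside every listed polygon.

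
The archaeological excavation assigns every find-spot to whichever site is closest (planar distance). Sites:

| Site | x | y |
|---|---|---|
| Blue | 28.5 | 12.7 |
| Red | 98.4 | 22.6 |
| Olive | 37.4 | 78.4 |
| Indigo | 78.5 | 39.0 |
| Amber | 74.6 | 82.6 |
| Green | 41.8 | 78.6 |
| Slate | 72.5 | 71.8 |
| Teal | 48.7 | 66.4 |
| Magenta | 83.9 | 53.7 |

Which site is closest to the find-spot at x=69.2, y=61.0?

Slate

Squared distances to each site:
Blue: 3989.380; Red: 2327.200; Olive: 1314.000; Indigo: 570.490; Amber: 495.720; Green: 1060.520; Slate: 127.530; Teal: 449.410; Magenta: 269.380.
Minimum at Slate.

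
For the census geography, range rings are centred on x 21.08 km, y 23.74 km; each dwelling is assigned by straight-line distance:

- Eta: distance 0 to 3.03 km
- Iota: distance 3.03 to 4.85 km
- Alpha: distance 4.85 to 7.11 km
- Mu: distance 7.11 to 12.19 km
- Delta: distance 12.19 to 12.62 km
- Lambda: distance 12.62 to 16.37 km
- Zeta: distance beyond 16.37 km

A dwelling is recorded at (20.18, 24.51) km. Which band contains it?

Distance = √((20.18−21.08)² + (24.51−23.74)²) = √(0.810 + 0.593) = 1.184 km.
0 ≤ 1.184 < 3.03 → Eta.

Eta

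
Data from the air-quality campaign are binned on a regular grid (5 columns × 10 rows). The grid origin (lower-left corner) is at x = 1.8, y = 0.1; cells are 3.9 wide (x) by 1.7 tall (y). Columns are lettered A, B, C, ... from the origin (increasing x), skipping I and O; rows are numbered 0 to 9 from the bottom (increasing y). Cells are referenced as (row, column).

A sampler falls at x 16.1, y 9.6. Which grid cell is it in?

Column index: ⌊(16.1 − 1.8) / 3.9⌋ = ⌊3.667⌋ = 3 → column D
Row offset from origin: ⌊(9.6 − 0.1) / 1.7⌋ = ⌊5.588⌋ = 5 → row 5

(5, D)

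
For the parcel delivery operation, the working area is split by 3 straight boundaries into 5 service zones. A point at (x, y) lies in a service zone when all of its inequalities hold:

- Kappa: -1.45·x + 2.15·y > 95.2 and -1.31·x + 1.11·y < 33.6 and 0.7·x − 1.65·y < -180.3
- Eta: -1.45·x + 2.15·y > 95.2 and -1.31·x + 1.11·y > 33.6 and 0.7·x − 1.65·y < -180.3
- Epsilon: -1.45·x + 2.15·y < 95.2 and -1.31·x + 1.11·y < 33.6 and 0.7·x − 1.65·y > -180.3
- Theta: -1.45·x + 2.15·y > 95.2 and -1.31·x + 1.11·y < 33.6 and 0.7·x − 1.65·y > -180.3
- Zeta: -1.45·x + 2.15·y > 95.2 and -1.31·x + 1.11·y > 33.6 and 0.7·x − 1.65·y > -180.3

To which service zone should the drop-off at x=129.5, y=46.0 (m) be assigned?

-1.45·129.5 + 2.15·46.0 = -88.875, which is < 95.2
-1.31·129.5 + 1.11·46.0 = -118.585, which is < 33.6
0.7·129.5 − 1.65·46.0 = 14.750, which is > -180.3
This sign pattern matches Epsilon.

Epsilon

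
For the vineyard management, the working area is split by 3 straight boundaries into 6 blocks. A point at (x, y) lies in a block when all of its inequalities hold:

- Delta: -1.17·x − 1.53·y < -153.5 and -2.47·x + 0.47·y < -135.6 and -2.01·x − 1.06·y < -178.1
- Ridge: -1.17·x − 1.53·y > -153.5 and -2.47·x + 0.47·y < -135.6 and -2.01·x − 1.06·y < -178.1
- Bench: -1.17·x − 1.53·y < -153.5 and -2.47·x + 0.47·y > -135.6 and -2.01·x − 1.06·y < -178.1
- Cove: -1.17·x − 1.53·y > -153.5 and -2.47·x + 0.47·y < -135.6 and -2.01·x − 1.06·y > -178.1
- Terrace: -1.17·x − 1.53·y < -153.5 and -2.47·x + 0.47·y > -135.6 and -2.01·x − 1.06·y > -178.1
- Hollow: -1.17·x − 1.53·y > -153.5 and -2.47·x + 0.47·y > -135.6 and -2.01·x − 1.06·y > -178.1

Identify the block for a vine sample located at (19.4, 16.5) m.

-1.17·19.4 − 1.53·16.5 = -47.943, which is > -153.5
-2.47·19.4 + 0.47·16.5 = -40.163, which is > -135.6
-2.01·19.4 − 1.06·16.5 = -56.484, which is > -178.1
This sign pattern matches Hollow.

Hollow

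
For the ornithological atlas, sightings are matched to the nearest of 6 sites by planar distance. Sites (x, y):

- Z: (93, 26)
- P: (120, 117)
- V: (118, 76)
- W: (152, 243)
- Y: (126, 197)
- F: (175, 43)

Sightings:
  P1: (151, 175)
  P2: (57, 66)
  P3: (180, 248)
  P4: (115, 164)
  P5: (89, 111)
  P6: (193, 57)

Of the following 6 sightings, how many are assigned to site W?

P1 → Y
P2 → Z
P3 → W
P4 → Y
P5 → P
P6 → F
1 of the 6 goes to W.

1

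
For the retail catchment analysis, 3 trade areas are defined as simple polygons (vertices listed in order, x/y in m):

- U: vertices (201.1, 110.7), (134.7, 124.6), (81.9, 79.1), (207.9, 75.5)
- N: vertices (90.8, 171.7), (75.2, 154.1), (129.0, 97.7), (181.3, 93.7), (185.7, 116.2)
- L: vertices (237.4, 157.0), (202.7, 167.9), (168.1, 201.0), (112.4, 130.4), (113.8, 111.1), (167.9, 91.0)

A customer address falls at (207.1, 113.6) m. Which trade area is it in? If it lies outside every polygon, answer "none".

none

Cast a ray rightward from (207.1, 113.6). For each polygon, the edges (by vertex number in listed order) whose endpoints lie on opposite sides of y = 113.6, where each meets that height, and whether that is right or left of the point:
U: 1–2 at x≈187.25 (left), 2–3 at x≈121.94 (left) → 0 crossings.
N: 2–3 at x≈113.83 (left), 4–5 at x≈185.19 (left) → 0 crossings.
L: 4–5 at x≈113.62 (left), 6–1 at x≈191.70 (left) → 0 crossings.
All counts are even, so the point lies outside every listed polygon.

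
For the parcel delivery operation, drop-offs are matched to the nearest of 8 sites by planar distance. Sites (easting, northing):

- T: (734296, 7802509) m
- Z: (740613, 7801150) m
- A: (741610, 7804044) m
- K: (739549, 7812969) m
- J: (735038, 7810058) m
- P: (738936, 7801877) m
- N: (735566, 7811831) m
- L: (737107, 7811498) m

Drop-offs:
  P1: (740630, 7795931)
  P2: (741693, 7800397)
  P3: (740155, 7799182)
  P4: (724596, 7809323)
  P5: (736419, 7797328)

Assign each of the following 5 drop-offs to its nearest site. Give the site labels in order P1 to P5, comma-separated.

P1 → Z (d²=27238250.00)
P2 → Z (d²=1733409.00)
P3 → Z (d²=4082788.00)
P4 → J (d²=109575589.00)
P5 → P (d²=27028690.00)

Z, Z, Z, J, P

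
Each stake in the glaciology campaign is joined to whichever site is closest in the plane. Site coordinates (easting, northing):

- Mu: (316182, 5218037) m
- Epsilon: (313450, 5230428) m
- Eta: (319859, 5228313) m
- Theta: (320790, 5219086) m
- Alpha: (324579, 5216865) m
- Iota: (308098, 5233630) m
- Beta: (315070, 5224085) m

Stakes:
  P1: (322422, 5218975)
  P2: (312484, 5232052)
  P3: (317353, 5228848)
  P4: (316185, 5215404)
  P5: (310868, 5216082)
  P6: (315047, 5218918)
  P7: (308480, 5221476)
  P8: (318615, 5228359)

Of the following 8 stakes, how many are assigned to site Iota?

0

P1 → Theta
P2 → Epsilon
P3 → Eta
P4 → Mu
P5 → Mu
P6 → Mu
P7 → Beta
P8 → Eta
0 of the 8 go to Iota.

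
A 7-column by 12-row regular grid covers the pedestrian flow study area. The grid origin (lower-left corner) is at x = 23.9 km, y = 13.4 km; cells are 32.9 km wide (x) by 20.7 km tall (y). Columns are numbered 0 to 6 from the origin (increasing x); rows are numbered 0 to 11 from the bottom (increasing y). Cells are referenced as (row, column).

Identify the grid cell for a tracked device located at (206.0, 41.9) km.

Column index: ⌊(206.0 − 23.9) / 32.9⌋ = ⌊5.535⌋ = 5
Row offset from origin: ⌊(41.9 − 13.4) / 20.7⌋ = ⌊1.377⌋ = 1 → row 1

(1, 5)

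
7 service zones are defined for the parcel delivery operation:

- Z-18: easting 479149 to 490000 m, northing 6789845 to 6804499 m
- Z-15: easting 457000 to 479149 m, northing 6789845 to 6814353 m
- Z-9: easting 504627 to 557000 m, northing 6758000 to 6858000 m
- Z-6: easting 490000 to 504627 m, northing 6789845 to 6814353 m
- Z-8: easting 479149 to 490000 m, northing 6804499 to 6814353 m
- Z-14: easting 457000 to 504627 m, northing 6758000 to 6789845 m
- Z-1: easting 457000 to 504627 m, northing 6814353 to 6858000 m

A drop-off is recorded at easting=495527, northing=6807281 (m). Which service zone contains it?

Z-6

The point has easting = 495527 and northing = 6807281.
Only Z-6 satisfies 490000 ≤ easting ≤ 504627 and 6789845 ≤ northing ≤ 6814353.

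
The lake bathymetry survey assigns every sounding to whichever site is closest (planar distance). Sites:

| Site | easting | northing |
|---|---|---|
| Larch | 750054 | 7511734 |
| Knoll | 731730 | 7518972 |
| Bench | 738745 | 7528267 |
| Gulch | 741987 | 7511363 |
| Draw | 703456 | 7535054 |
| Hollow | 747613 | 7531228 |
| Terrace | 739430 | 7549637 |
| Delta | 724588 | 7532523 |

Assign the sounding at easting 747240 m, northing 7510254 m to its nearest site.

Larch

Squared distances to each site:
Larch: 10108996.000; Knoll: 316563624.000; Bench: 396633194.000; Gulch: 28823890.000; Draw: 2532078656.000; Hollow: 440047805.000; Terrace: 1612016789.000; Delta: 1009021465.000.
Minimum at Larch.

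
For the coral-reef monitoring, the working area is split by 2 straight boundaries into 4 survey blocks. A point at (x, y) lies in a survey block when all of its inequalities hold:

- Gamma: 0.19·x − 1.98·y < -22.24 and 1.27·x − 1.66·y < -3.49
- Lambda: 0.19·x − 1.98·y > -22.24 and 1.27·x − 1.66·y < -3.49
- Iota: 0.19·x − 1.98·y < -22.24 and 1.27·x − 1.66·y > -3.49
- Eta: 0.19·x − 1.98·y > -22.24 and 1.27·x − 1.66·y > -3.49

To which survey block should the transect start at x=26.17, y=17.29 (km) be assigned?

0.19·26.17 − 1.98·17.29 = -29.262, which is < -22.24
1.27·26.17 − 1.66·17.29 = 4.535, which is > -3.49
This sign pattern matches Iota.

Iota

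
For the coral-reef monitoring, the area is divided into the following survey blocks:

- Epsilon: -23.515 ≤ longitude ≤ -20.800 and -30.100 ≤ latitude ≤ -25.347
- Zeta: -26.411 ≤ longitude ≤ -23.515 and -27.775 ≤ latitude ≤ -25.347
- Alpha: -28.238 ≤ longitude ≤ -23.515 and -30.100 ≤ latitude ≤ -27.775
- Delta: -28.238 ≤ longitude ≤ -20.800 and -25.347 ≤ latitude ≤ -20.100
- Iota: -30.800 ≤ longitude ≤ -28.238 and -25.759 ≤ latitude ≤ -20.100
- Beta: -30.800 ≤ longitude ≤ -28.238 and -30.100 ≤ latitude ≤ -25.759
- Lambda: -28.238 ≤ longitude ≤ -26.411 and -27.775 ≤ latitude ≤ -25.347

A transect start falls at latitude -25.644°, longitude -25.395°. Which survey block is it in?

The point has longitude = -25.395 and latitude = -25.644.
Only Zeta satisfies -26.411 ≤ longitude ≤ -23.515 and -27.775 ≤ latitude ≤ -25.347.

Zeta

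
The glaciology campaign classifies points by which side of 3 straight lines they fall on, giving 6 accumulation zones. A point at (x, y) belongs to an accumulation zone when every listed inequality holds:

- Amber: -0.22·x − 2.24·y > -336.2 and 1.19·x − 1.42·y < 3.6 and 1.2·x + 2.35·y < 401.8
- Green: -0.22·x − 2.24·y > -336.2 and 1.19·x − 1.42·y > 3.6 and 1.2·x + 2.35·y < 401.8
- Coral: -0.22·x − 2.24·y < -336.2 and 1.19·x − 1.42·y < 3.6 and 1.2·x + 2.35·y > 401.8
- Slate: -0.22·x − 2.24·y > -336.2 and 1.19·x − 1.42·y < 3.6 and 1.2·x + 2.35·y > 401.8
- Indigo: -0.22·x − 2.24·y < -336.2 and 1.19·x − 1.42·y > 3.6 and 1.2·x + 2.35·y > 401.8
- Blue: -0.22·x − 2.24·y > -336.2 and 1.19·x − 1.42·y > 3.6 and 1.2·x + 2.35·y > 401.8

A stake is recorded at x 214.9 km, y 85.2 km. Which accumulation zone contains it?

-0.22·214.9 − 2.24·85.2 = -238.126, which is > -336.2
1.19·214.9 − 1.42·85.2 = 134.747, which is > 3.6
1.2·214.9 + 2.35·85.2 = 458.100, which is > 401.8
This sign pattern matches Blue.

Blue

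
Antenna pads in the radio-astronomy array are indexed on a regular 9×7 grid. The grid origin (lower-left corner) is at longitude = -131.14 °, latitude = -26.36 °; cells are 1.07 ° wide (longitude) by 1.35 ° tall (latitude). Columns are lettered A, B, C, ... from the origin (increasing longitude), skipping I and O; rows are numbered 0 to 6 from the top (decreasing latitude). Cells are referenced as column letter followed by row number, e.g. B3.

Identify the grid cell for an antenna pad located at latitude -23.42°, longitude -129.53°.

B4

Column index: ⌊(-129.53 − -131.14) / 1.07⌋ = ⌊1.505⌋ = 1 → column B
Row offset from origin: ⌊(-23.42 − -26.36) / 1.35⌋ = ⌊2.178⌋ = 2 → row 4 (counted from top)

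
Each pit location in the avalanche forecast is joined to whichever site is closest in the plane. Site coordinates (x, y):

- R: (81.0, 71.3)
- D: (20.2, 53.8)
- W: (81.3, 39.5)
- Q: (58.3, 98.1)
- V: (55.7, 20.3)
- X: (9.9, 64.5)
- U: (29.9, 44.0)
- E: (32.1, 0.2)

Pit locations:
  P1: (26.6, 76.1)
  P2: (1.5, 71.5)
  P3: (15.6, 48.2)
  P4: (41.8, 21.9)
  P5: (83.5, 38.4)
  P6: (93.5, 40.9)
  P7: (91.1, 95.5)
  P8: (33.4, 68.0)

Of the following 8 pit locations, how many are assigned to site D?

P1 → X
P2 → X
P3 → D
P4 → V
P5 → W
P6 → W
P7 → R
P8 → D
2 of the 8 go to D.

2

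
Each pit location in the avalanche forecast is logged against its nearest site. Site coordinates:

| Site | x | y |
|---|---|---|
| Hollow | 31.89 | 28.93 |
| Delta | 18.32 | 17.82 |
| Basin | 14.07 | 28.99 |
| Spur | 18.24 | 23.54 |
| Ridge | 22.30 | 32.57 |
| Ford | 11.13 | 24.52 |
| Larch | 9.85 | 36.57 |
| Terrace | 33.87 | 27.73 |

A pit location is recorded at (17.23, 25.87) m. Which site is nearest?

Spur

Squared distances to each site:
Hollow: 224.279; Delta: 65.991; Basin: 19.720; Spur: 6.449; Ridge: 70.595; Ford: 39.032; Larch: 168.954; Terrace: 280.349.
Minimum at Spur.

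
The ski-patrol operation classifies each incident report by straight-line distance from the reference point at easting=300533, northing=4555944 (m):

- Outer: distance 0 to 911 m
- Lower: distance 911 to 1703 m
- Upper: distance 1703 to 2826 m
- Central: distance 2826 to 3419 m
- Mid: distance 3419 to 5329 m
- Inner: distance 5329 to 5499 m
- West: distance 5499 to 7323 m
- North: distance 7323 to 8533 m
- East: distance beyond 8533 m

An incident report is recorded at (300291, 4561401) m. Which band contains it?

Inner

Distance = √((300291−300533)² + (4561401−4555944)²) = √(58564.000 + 29778849.000) = 5462.363 m.
5329 ≤ 5462.363 < 5499 → Inner.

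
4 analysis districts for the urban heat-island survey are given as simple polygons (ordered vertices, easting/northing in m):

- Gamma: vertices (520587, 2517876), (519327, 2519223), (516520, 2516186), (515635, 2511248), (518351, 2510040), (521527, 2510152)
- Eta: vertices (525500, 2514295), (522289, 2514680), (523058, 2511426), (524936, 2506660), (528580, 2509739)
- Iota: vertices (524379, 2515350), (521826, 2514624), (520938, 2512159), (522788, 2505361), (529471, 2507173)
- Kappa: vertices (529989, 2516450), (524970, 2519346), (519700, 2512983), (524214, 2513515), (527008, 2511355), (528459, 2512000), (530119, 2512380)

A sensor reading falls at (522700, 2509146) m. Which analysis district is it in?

Cast a ray rightward from (522700, 2509146). For each polygon, the edges (by vertex number in listed order) whose endpoints lie on opposite sides of northing = 2509146, where each meets that height, and whether that is right or left of the point:
Gamma: no edge straddles that height → 0 crossings.
Eta: 3–4 at easting≈523956.4 (right), 4–5 at easting≈527878.2 (right) → 2 crossings.
Iota: 3–4 at easting≈521758.0 (left), 5–1 at easting≈528242.4 (right) → 1 crossing.
Kappa: no edge straddles that height → 0 crossings.
Only Iota has an odd count, so the point is inside Iota.

Iota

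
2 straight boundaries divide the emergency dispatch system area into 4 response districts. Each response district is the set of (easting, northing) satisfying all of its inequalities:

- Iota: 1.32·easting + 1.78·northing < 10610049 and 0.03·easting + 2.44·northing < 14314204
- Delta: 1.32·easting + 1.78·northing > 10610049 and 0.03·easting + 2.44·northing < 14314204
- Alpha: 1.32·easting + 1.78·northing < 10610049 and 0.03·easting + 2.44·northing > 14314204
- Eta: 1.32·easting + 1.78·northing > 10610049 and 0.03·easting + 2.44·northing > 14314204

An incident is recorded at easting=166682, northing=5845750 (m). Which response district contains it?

1.32·166682 + 1.78·5845750 = 10625455.240, which is > 10610049
0.03·166682 + 2.44·5845750 = 14268630.460, which is < 14314204
This sign pattern matches Delta.

Delta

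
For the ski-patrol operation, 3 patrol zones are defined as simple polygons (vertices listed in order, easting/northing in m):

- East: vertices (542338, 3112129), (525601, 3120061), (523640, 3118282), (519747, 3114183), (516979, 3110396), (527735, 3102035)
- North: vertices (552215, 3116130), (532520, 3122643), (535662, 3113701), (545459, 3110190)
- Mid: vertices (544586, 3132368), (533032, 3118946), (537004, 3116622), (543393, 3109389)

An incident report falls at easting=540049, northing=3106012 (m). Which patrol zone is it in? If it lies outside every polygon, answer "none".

Cast a ray rightward from (540049, 3106012). For each polygon, the edges (by vertex number in listed order) whose endpoints lie on opposite sides of northing = 3106012, where each meets that height, and whether that is right or left of the point:
East: 5–6 at easting≈522618.8 (left), 6–1 at easting≈533488.5 (left) → 0 crossings.
North: no edge straddles that height → 0 crossings.
Mid: no edge straddles that height → 0 crossings.
All counts are even, so the point lies outside every listed polygon.

none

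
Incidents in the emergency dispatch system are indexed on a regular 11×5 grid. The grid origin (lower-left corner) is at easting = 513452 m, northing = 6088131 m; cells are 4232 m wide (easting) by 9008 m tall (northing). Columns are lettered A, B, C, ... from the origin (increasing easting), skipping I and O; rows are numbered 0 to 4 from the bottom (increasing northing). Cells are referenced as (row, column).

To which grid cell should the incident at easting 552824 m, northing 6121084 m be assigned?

(3, K)

Column index: ⌊(552824 − 513452) / 4232⌋ = ⌊9.303⌋ = 9 → column K
Row offset from origin: ⌊(6121084 − 6088131) / 9008⌋ = ⌊3.658⌋ = 3 → row 3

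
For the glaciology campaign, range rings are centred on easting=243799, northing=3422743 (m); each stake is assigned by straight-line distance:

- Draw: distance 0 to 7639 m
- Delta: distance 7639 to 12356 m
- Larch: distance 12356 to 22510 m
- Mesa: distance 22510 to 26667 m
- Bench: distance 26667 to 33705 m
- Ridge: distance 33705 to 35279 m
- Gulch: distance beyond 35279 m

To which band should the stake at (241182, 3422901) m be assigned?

Distance = √((241182−243799)² + (3422901−3422743)²) = √(6848689.000 + 24964.000) = 2621.765 m.
0 ≤ 2621.765 < 7639 → Draw.

Draw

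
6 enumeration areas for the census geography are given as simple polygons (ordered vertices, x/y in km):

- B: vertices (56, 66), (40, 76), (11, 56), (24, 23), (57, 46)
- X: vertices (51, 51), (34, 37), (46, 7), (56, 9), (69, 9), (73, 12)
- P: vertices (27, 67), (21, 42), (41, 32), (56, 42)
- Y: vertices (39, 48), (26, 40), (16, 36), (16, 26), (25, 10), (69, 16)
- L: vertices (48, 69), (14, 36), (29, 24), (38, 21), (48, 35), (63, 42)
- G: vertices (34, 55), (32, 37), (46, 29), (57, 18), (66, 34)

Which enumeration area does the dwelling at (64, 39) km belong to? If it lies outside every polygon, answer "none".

none

Cast a ray rightward from (64, 39). For each polygon, the edges (by vertex number in listed order) whose endpoints lie on opposite sides of y = 39, where each meets that height, and whether that is right or left of the point:
B: 3–4 at x≈17.7 (left), 4–5 at x≈47.0 (left) → 0 crossings.
X: 1–2 at x≈36.4 (left), 6–1 at x≈57.8 (left) → 0 crossings.
P: 2–3 at x≈27.0 (left), 3–4 at x≈51.5 (left) → 0 crossings.
Y: 2–3 at x≈23.5 (left), 6–1 at x≈47.4 (left) → 0 crossings.
L: 1–2 at x≈17.1 (left), 5–6 at x≈56.6 (left) → 0 crossings.
G: 1–2 at x≈32.2 (left), 5–1 at x≈58.4 (left) → 0 crossings.
All counts are even, so the point lies outside every listed polygon.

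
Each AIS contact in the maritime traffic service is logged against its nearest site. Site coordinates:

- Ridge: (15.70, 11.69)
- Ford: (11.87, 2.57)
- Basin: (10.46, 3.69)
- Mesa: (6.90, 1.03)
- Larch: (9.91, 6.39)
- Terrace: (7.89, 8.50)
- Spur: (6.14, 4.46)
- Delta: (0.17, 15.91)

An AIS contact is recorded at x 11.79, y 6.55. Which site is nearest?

Squared distances to each site:
Ridge: 41.708; Ford: 15.847; Basin: 9.948; Mesa: 54.382; Larch: 3.560; Terrace: 19.012; Spur: 36.291; Delta: 222.634.
Minimum at Larch.

Larch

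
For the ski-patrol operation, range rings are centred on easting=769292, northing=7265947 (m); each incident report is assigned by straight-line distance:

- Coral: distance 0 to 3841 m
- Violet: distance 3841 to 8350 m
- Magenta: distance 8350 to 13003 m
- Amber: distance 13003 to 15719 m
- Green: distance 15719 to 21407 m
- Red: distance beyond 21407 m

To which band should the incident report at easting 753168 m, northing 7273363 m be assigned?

Distance = √((753168−769292)² + (7273363−7265947)²) = √(259983376.000 + 54997056.000) = 17747.688 m.
15719 ≤ 17747.688 < 21407 → Green.

Green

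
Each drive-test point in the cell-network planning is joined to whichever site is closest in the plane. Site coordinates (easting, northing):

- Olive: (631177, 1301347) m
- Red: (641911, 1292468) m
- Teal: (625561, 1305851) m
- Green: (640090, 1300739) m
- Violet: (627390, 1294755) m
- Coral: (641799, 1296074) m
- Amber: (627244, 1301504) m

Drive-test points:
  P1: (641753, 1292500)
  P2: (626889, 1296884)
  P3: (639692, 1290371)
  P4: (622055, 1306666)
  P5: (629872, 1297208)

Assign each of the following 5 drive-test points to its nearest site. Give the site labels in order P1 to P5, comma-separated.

Red, Violet, Red, Teal, Violet

P1 → Red (d²=25988.00)
P2 → Violet (d²=4783642.00)
P3 → Red (d²=9321370.00)
P4 → Teal (d²=12956261.00)
P5 → Violet (d²=12177533.00)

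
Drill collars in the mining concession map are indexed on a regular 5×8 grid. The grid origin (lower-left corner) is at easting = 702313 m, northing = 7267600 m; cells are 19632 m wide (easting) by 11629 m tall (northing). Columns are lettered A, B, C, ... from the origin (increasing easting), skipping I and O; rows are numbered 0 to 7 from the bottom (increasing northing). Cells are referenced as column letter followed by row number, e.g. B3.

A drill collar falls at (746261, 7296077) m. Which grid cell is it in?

Column index: ⌊(746261 − 702313) / 19632⌋ = ⌊2.239⌋ = 2 → column C
Row offset from origin: ⌊(7296077 − 7267600) / 11629⌋ = ⌊2.449⌋ = 2 → row 2

C2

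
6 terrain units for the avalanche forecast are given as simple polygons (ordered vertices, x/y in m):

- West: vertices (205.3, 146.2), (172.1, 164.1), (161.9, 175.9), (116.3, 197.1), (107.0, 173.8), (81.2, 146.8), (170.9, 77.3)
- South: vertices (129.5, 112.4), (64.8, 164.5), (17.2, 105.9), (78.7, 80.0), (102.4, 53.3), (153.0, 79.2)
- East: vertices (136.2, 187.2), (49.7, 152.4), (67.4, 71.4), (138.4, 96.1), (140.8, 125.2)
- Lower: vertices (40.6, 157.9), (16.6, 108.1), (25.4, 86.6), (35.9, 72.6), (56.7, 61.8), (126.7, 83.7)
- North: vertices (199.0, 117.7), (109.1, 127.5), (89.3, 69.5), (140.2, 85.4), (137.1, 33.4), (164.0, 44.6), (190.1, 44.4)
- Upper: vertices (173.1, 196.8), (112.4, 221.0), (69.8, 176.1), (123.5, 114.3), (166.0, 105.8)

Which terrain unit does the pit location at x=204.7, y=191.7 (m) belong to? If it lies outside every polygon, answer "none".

Cast a ray rightward from (204.7, 191.7). For each polygon, the edges (by vertex number in listed order) whose endpoints lie on opposite sides of y = 191.7, where each meets that height, and whether that is right or left of the point:
West: 3–4 at x≈127.92 (left), 4–5 at x≈114.14 (left) → 0 crossings.
South: no edge straddles that height → 0 crossings.
East: no edge straddles that height → 0 crossings.
Lower: no edge straddles that height → 0 crossings.
North: no edge straddles that height → 0 crossings.
Upper: 2–3 at x≈84.60 (left), 5–1 at x≈172.70 (left) → 0 crossings.
All counts are even, so the point lies outside every listed polygon.

none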